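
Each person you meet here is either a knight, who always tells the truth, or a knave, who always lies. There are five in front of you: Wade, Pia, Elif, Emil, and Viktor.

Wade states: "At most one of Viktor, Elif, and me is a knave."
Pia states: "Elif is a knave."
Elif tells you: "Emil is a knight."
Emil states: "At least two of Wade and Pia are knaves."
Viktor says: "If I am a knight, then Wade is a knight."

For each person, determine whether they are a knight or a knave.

Wade: knight, Pia: knight, Elif: knave, Emil: knave, Viktor: knight

Consider Wade. Suppose Wade is a knave.
Then whichever role Viktor has, Viktor's statement has the wrong truth value — contradiction.
So Wade is a knight.
With that fixed, Emil's statement is false, so Emil is a knave.
With that fixed, Viktor's statement is true, so Viktor is a knight.
With that fixed, Elif's statement is false, so Elif is a knave.
With that fixed, Pia's statement is true, so Pia is a knight.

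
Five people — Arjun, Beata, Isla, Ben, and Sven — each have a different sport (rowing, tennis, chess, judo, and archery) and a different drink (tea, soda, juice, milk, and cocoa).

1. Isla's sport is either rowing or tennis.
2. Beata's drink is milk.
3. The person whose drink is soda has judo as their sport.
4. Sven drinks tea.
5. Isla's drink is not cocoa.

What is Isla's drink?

With clues 1–2, milk is impossible for Isla's drink.
With clues 1–3, soda is impossible for Isla's drink.
With clues 1–4, tea is impossible for Isla's drink.
With clues 1–5, cocoa is impossible for Isla's drink.
That leaves juice.

juice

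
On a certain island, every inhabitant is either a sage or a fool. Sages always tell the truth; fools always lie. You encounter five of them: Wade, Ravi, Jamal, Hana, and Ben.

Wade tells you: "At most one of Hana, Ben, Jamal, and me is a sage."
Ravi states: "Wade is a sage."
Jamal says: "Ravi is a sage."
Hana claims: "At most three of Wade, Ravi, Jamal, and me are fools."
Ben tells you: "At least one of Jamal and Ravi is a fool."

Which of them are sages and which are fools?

Consider Wade. Suppose Wade is a sage.
Then no assignment of the remaining roles makes every statement match its speaker's type — contradiction.
So Wade is a fool.
With that fixed, Ravi's statement is false, so Ravi is a fool.
With that fixed, Jamal's statement is false, so Jamal is a fool.
With that fixed, Ben's statement is true, so Ben is a sage.
Consider Hana. Suppose Hana is a fool.
Then Wade's statement comes out true, contradicting Wade being a fool.
So Hana is a sage.

Wade: fool, Ravi: fool, Jamal: fool, Hana: sage, Ben: sage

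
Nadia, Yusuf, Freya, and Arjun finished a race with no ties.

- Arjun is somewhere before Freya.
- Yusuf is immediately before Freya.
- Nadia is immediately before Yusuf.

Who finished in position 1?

Arjun

With clue 1, Freya is ruled out for place 1.
With clues 1–2, Yusuf is ruled out for place 1.
With clues 1–3, Nadia is ruled out for place 1.
So place 1 is Arjun.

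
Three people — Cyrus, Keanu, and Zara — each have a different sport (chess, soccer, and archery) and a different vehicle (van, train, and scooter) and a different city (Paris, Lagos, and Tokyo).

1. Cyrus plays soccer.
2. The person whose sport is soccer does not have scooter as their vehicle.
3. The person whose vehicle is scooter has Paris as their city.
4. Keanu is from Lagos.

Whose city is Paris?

Zara

With clues 1–3, Cyrus is impossible for the one with city Paris.
With clues 1–4, Keanu is impossible for the one with city Paris.
That leaves Zara.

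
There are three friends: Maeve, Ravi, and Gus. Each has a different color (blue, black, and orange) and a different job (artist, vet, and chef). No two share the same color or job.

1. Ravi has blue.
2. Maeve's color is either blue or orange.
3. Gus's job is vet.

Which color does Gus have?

black

Clue 1 rules out blue for Gus's color.
With clues 1–2, orange is impossible for Gus's color.
That leaves black.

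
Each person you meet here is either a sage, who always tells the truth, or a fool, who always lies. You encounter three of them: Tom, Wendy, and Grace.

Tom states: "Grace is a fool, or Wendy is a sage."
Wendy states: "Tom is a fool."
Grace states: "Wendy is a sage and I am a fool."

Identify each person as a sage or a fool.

Consider Tom. Suppose Tom is a fool.
Then no assignment of the remaining roles makes every statement match its speaker's type — contradiction.
So Tom is a sage.
With that fixed, Wendy's statement is false, so Wendy is a fool.
With that fixed, Grace's statement is false, so Grace is a fool.

Tom: sage, Wendy: fool, Grace: fool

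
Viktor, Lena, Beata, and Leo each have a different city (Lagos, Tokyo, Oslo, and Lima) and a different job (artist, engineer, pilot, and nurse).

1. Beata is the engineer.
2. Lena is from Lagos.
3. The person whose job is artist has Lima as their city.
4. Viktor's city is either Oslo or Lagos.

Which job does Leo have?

Clue 1 rules out engineer for Leo's job.
With clues 1–4, nurse and pilot are impossible for Leo's job.
That leaves artist.

artist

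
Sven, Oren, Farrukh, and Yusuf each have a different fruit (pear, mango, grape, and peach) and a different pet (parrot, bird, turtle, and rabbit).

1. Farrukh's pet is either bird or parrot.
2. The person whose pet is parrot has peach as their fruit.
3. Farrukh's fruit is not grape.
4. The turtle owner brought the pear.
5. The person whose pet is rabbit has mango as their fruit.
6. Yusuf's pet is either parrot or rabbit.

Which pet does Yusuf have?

With clues 1–5, parrot is impossible for Yusuf's pet.
With clues 1–6, bird and turtle are impossible for Yusuf's pet.
That leaves rabbit.

rabbit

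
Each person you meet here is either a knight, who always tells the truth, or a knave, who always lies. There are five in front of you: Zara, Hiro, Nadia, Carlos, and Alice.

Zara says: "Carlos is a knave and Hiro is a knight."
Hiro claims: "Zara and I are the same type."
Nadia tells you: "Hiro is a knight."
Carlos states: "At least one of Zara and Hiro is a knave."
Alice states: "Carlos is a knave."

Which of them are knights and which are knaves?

Zara: knight, Hiro: knight, Nadia: knight, Carlos: knave, Alice: knight

Consider Zara. Suppose Zara is a knave.
Then whichever role Hiro has, Hiro's statement has the wrong truth value — contradiction.
So Zara is a knight.
Consider Hiro. Suppose Hiro is a knave.
Then Zara's statement comes out false, contradicting Zara being a knight.
So Hiro is a knight.
With that fixed, Nadia's statement is true, so Nadia is a knight.
With that fixed, Carlos's statement is false, so Carlos is a knave.
With that fixed, Alice's statement is true, so Alice is a knight.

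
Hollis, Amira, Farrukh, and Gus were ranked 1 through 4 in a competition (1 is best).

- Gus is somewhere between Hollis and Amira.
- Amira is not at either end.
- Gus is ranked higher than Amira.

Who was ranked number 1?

With clue 1, Gus is ruled out for rank 1.
With clues 1–2, Amira is ruled out for rank 1.
With clues 1–3, Farrukh is ruled out for rank 1.
So rank 1 is Hollis.

Hollis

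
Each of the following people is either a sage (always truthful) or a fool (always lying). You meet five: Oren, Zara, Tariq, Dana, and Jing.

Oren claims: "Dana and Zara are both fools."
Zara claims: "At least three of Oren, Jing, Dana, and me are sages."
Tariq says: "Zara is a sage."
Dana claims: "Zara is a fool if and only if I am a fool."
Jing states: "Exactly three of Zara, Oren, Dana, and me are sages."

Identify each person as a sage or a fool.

Consider Oren. Suppose Oren is a sage.
Then no assignment of the remaining roles makes every statement match its speaker's type — contradiction.
So Oren is a fool.
Consider Zara. Suppose Zara is a fool.
Then whichever role Dana has, Dana's statement has the wrong truth value — contradiction.
So Zara is a sage.
With that fixed, Tariq's statement is true, so Tariq is a sage.
Consider Dana. Suppose Dana is a fool.
Then Zara's statement comes out false, contradicting Zara being a sage.
So Dana is a sage.
Consider Jing. Suppose Jing is a fool.
Then Zara's statement comes out false, contradicting Zara being a sage.
So Jing is a sage.

Oren: fool, Zara: sage, Tariq: sage, Dana: sage, Jing: sage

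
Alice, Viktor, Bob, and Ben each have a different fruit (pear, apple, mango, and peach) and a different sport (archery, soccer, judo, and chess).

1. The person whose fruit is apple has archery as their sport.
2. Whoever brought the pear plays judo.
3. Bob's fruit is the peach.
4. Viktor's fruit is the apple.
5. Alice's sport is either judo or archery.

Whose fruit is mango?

With clues 1–3, Bob is impossible for the one with fruit mango.
With clues 1–4, Viktor is impossible for the one with fruit mango.
With clues 1–5, Alice is impossible for the one with fruit mango.
That leaves Ben.

Ben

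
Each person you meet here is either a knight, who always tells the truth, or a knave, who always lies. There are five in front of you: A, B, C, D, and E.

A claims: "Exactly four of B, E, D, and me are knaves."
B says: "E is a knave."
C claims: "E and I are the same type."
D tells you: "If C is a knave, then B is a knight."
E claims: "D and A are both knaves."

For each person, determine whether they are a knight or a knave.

Consider A. Suppose A is a knight.
Then A's own statement would have to be true, but it can't be — contradiction.
So A is a knave.
Consider B. Suppose B is a knight.
Then no assignment of the remaining roles makes every statement match its speaker's type — contradiction.
So B is a knave.
Consider C. Suppose C is a knight.
Then no assignment of the remaining roles makes every statement match its speaker's type — contradiction.
So C is a knave.
With that fixed, D's statement is false, so D is a knave.
With that fixed, E's statement is true, so E is a knight.

A: knave, B: knave, C: knave, D: knave, E: knight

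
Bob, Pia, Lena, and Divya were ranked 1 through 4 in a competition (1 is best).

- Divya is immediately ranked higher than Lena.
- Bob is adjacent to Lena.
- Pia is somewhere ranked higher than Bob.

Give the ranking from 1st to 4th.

From clue 1: Lena is in {2,3,4}.
From clues 1–2: Bob is in {3,4}.
From clues 1–3: Pia → rank 1, Divya → rank 2, Lena → rank 3, Bob → rank 4.

Pia, Divya, Lena, Bob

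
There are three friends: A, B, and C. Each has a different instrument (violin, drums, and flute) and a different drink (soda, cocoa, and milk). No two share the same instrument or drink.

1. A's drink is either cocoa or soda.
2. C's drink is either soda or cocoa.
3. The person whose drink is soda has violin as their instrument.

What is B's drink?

With clues 1–2, cocoa and soda are impossible for B's drink.
That leaves milk.

milk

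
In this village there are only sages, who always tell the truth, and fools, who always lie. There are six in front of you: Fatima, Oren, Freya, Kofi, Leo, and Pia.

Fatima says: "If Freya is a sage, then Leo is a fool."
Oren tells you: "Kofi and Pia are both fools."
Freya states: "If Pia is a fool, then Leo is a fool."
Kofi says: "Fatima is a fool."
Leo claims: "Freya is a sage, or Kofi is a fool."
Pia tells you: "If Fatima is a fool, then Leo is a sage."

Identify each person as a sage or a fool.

Fatima: fool, Oren: fool, Freya: sage, Kofi: sage, Leo: sage, Pia: sage

Consider Fatima. Suppose Fatima is a sage.
Then no assignment of the remaining roles makes every statement match its speaker's type — contradiction.
So Fatima is a fool.
With that fixed, Kofi's statement is true, so Kofi is a sage.
With that fixed, Oren's statement is false, so Oren is a fool.
Consider Freya. Suppose Freya is a fool.
Then Fatima's statement comes out true, contradicting Fatima being a fool.
So Freya is a sage.
With that fixed, Leo's statement is true, so Leo is a sage.
With that fixed, Pia's statement is true, so Pia is a sage.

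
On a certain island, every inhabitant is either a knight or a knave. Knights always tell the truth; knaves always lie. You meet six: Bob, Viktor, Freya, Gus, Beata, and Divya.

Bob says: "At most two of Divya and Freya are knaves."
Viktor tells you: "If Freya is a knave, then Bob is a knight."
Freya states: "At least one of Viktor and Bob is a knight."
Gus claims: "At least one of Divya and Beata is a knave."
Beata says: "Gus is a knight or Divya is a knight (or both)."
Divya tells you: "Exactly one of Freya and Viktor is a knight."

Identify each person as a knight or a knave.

Regardless of anyone's role, Bob's statement is true, so Bob is a knight.
With that fixed, Viktor's statement is true, so Viktor is a knight.
With that fixed, Freya's statement is true, so Freya is a knight.
With that fixed, Divya's statement is false, so Divya is a knave.
With that fixed, Gus's statement is true, so Gus is a knight.
With that fixed, Beata's statement is true, so Beata is a knight.

Bob: knight, Viktor: knight, Freya: knight, Gus: knight, Beata: knight, Divya: knave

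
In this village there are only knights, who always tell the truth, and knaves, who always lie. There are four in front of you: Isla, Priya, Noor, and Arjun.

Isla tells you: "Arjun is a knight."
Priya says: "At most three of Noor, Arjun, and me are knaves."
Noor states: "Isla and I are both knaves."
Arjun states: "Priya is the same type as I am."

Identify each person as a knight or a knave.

Regardless of anyone's role, Priya's statement is true, so Priya is a knight.
Consider Isla. Suppose Isla is a knave.
Then whichever role Noor has, Noor's statement has the wrong truth value — contradiction.
So Isla is a knight.
With that fixed, Noor's statement is false, so Noor is a knave.
Consider Arjun. Suppose Arjun is a knave.
Then Isla's statement comes out false, contradicting Isla being a knight.
So Arjun is a knight.

Isla: knight, Priya: knight, Noor: knave, Arjun: knight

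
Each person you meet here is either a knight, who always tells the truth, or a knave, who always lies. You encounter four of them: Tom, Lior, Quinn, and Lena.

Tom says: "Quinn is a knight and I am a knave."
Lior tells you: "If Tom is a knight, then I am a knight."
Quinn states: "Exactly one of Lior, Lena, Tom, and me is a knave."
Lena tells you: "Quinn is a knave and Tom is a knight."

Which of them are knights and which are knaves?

Tom: knave, Lior: knight, Quinn: knave, Lena: knave

Consider Tom. Suppose Tom is a knight.
Then Tom's own statement would have to be true, but it can't be — contradiction.
So Tom is a knave.
With that fixed, Lior's statement is true, so Lior is a knight.
With that fixed, Lena's statement is false, so Lena is a knave.
With that fixed, Quinn's statement is false, so Quinn is a knave.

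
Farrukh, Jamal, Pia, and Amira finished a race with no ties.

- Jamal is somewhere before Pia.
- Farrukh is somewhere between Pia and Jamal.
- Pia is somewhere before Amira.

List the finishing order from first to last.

From clue 1: Jamal is in {1,2,3}.
From clues 1–2: Farrukh is in {2,3}.
From clues 1–3: Jamal → place 1, Farrukh → place 2, Pia → place 3, Amira → place 4.

Jamal, Farrukh, Pia, Amira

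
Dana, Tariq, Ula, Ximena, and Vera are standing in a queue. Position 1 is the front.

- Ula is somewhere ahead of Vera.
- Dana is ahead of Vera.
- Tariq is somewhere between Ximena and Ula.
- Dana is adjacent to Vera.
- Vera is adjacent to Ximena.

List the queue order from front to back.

Ula, Tariq, Dana, Vera, Ximena

From clue 1: Ula is in {1,2,3,4}.
From clues 1–2: Vera is in {3,4,5}.
From clues 1–3: Tariq is in {2,3,4}.
From clues 1–4: Tariq is in {2,4}.
From clues 1–5: Ula → position 1, Tariq → position 2, Dana → position 3, Vera → position 4, Ximena → position 5.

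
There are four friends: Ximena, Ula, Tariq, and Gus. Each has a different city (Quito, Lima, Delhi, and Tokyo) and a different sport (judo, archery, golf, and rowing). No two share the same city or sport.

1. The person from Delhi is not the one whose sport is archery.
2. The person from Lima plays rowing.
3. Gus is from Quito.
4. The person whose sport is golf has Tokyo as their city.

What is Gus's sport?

archery

With clues 1–3, rowing is impossible for Gus's sport.
With clues 1–4, golf and judo are impossible for Gus's sport.
That leaves archery.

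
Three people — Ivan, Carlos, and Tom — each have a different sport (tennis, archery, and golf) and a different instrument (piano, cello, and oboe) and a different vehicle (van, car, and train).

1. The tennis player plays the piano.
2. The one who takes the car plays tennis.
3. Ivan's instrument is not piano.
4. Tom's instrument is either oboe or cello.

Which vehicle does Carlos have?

car

With clues 1–4, train and van are impossible for Carlos's vehicle.
That leaves car.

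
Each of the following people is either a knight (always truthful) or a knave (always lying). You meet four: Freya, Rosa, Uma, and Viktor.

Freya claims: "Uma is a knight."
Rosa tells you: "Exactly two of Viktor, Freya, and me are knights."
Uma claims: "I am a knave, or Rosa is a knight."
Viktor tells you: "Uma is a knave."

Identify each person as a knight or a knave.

Consider Freya. Suppose Freya is a knave.
Then no assignment of the remaining roles makes every statement match its speaker's type — contradiction.
So Freya is a knight.
Consider Rosa. Suppose Rosa is a knave.
Then whichever role Uma has, Uma's statement has the wrong truth value — contradiction.
So Rosa is a knight.
With that fixed, Uma's statement is true, so Uma is a knight.
With that fixed, Viktor's statement is false, so Viktor is a knave.

Freya: knight, Rosa: knight, Uma: knight, Viktor: knave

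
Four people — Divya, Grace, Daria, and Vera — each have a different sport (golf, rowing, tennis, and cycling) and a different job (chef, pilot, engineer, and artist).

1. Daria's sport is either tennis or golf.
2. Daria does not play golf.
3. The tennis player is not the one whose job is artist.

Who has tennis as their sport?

With clues 1–2, Divya, Grace, and Vera are impossible for the one with sport tennis.
That leaves Daria.

Daria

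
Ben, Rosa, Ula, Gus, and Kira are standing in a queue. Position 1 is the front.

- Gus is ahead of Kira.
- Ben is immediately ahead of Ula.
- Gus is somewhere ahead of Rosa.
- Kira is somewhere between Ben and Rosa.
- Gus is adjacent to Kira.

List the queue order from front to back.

Ben, Ula, Gus, Kira, Rosa

From clue 1: Gus is in {1,2,3,4}.
From clues 1–2: Ben is in {1,2,3,4}.
From clues 1–3: Gus is in {1,3}.
From clues 1–4: Rosa is in {2,5}.
From clues 1–5: Ben → position 1, Ula → position 2, Gus → position 3, Kira → position 4, Rosa → position 5.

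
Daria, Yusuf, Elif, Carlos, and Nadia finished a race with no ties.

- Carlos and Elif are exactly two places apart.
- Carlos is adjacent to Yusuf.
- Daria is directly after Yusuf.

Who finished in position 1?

With clues 1–3, Carlos, Daria, Nadia, and Yusuf are ruled out for place 1.
So place 1 is Elif.

Elif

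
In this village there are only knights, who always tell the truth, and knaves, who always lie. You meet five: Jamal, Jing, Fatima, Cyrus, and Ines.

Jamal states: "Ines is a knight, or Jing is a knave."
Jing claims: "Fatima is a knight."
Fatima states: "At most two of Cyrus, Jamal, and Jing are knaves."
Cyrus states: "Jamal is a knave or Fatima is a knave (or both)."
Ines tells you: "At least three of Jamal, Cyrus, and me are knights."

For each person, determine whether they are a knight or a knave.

Consider Jamal. Suppose Jamal is a knight.
Then no assignment of the remaining roles makes every statement match its speaker's type — contradiction.
So Jamal is a knave.
With that fixed, Cyrus's statement is true, so Cyrus is a knight.
With that fixed, Ines's statement is false, so Ines is a knave.
With that fixed, Fatima's statement is true, so Fatima is a knight.
With that fixed, Jing's statement is true, so Jing is a knight.

Jamal: knave, Jing: knight, Fatima: knight, Cyrus: knight, Ines: knave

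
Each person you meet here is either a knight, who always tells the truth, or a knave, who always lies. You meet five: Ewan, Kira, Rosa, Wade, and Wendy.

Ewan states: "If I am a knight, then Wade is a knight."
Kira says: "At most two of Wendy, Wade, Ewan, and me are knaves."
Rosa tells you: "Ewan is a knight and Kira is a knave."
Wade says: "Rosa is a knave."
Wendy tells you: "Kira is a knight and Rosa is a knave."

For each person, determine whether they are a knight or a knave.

Consider Ewan. Suppose Ewan is a knave.
Then Ewan's own statement would have to be false, but it can't be — contradiction.
So Ewan is a knight.
Consider Kira. Suppose Kira is a knave.
Then no assignment of the remaining roles makes every statement match its speaker's type — contradiction.
So Kira is a knight.
With that fixed, Rosa's statement is false, so Rosa is a knave.
With that fixed, Wade's statement is true, so Wade is a knight.
With that fixed, Wendy's statement is true, so Wendy is a knight.

Ewan: knight, Kira: knight, Rosa: knave, Wade: knight, Wendy: knight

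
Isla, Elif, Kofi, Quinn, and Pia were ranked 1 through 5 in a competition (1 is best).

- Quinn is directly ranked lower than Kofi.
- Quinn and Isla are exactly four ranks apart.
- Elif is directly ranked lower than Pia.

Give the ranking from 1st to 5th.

Isla, Pia, Elif, Kofi, Quinn

From clue 1: Kofi is in {1,2,3,4}.
From clues 1–2: Isla → rank 1, Kofi → rank 4, Quinn → rank 5.
From clues 1–3: Pia → rank 2, Elif → rank 3.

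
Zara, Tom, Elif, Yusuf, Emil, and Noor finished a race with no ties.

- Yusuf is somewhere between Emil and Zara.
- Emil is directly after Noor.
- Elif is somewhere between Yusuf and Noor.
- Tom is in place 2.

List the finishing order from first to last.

From clue 1: Yusuf is in {2,3,4,5}.
From clues 1–3: Elif is in {3,4}.
From clues 1–4: Zara → place 1, Tom → place 2, Yusuf → place 3, Elif → place 4, Noor → place 5, Emil → place 6.

Zara, Tom, Yusuf, Elif, Noor, Emil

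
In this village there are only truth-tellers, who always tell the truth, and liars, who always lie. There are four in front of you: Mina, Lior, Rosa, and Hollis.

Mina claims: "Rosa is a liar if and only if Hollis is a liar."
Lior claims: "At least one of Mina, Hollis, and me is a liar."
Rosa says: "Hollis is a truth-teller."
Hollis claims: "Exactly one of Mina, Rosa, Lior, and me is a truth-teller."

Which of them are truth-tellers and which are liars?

Mina: truth-teller, Lior: truth-teller, Rosa: liar, Hollis: liar

Consider Mina. Suppose Mina is a liar.
Then no assignment of the remaining roles makes every statement match its speaker's type — contradiction.
So Mina is a truth-teller.
Consider Lior. Suppose Lior is a liar.
Then Lior's own statement would have to be false, but it can't be — contradiction.
So Lior is a truth-teller.
With that fixed, Hollis's statement is false, so Hollis is a liar.
With that fixed, Rosa's statement is false, so Rosa is a liar.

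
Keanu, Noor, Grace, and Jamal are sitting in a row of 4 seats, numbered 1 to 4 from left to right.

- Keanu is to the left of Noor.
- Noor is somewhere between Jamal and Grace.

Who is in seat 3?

Noor

With clues 1–2, Grace, Jamal, and Keanu are ruled out for seat 3.
So seat 3 is Noor.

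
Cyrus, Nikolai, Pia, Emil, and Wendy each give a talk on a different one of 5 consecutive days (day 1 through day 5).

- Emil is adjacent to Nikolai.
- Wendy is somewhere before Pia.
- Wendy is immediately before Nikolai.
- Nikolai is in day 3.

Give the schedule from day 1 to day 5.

Cyrus, Wendy, Nikolai, Emil, Pia

From clues 1–2: Pia is in {2,3,4,5}.
From clues 1–3: Nikolai is in {2,3}.
From clues 1–4: Cyrus → day 1, Wendy → day 2, Nikolai → day 3, Emil → day 4, Pia → day 5.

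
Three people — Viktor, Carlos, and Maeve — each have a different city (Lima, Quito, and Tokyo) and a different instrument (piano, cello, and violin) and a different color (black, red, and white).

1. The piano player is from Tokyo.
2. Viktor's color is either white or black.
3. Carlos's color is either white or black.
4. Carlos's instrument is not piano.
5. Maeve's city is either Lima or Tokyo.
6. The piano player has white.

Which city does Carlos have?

With clues 1–4, Tokyo is impossible for Carlos's city.
With clues 1–6, Lima is impossible for Carlos's city.
That leaves Quito.

Quito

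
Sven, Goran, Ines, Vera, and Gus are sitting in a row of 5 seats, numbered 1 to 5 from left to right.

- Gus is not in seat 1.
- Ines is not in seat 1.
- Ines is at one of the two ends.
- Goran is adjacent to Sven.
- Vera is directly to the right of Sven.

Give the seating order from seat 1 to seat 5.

From clue 1: Gus is in {2,3,4,5}.
From clues 1–2: Ines is in {2,3,4,5}.
From clues 1–3: Ines → seat 5.
From clues 1–4: Vera is in {1,3,4}.
From clues 1–5: Goran → seat 1, Sven → seat 2, Vera → seat 3, Gus → seat 4.

Goran, Sven, Vera, Gus, Ines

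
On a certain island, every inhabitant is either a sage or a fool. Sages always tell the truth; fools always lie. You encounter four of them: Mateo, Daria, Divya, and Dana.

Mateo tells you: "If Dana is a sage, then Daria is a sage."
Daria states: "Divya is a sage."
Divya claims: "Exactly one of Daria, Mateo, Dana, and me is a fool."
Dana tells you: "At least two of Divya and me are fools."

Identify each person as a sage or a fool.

Mateo: sage, Daria: sage, Divya: sage, Dana: fool

Consider Mateo. Suppose Mateo is a fool.
Then no assignment of the remaining roles makes every statement match its speaker's type — contradiction.
So Mateo is a sage.
Consider Daria. Suppose Daria is a fool.
Then no assignment of the remaining roles makes every statement match its speaker's type — contradiction.
So Daria is a sage.
Consider Divya. Suppose Divya is a fool.
Then Daria's statement comes out false, contradicting Daria being a sage.
So Divya is a sage.
With that fixed, Dana's statement is false, so Dana is a fool.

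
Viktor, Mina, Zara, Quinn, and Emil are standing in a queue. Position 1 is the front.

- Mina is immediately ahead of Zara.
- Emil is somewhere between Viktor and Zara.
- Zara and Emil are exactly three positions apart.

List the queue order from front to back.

From clue 1: Mina is in {1,2,3,4}.
From clues 1–2: Emil is in {2,3,4}.
From clues 1–3: Viktor → position 1, Emil → position 2, Quinn → position 3, Mina → position 4, Zara → position 5.

Viktor, Emil, Quinn, Mina, Zara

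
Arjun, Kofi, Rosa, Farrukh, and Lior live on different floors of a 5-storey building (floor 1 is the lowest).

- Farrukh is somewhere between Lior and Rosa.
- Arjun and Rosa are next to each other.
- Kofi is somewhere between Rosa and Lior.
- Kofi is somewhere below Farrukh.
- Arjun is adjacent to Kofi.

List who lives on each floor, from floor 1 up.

Rosa, Arjun, Kofi, Farrukh, Lior

From clue 1: Farrukh is in {2,3,4}.
From clues 1–3: Lior is in {1,5}.
From clues 1–4: Kofi is in {2,3}.
From clues 1–5: Rosa → floor 1, Arjun → floor 2, Kofi → floor 3, Farrukh → floor 4, Lior → floor 5.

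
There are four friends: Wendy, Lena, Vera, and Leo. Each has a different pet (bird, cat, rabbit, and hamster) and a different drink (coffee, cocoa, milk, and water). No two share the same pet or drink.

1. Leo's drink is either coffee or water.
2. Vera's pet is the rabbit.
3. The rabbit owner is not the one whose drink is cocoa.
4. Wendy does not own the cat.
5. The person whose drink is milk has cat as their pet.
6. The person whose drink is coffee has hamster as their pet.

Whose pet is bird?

With clues 1–2, Vera is impossible for the one with pet bird.
With clues 1–5, Lena is impossible for the one with pet bird.
With clues 1–6, Leo is impossible for the one with pet bird.
That leaves Wendy.

Wendy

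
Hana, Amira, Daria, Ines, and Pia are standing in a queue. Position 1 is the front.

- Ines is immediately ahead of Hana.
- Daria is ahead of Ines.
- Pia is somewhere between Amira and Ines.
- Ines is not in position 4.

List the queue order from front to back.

From clue 1: Hana is in {2,3,4,5}.
From clues 1–2: Hana is in {3,4,5}.
From clues 1–3: Hana is in {3,5}.
From clues 1–4: Daria → position 1, Ines → position 2, Hana → position 3, Pia → position 4, Amira → position 5.

Daria, Ines, Hana, Pia, Amira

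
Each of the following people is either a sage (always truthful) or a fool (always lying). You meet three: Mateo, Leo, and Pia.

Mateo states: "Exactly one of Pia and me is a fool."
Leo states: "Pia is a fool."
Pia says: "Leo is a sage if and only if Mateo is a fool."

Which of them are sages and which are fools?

Consider Mateo. Suppose Mateo is a fool.
Then no assignment of the remaining roles makes every statement match its speaker's type — contradiction.
So Mateo is a sage.
Consider Leo. Suppose Leo is a fool.
Then no assignment of the remaining roles makes every statement match its speaker's type — contradiction.
So Leo is a sage.
With that fixed, Pia's statement is false, so Pia is a fool.

Mateo: sage, Leo: sage, Pia: fool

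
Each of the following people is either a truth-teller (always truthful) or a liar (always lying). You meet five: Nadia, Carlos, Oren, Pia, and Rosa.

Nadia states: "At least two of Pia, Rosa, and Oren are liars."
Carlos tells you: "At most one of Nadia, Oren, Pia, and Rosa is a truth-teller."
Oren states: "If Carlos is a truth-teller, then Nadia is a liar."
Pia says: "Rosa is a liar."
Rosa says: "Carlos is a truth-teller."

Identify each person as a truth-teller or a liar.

Consider Nadia. Suppose Nadia is a truth-teller.
Then no assignment of the remaining roles makes every statement match its speaker's type — contradiction.
So Nadia is a liar.
With that fixed, Oren's statement is true, so Oren is a truth-teller.
Consider Carlos. Suppose Carlos is a truth-teller.
Then no assignment of the remaining roles makes every statement match its speaker's type — contradiction.
So Carlos is a liar.
With that fixed, Rosa's statement is false, so Rosa is a liar.
With that fixed, Pia's statement is true, so Pia is a truth-teller.

Nadia: liar, Carlos: liar, Oren: truth-teller, Pia: truth-teller, Rosa: liar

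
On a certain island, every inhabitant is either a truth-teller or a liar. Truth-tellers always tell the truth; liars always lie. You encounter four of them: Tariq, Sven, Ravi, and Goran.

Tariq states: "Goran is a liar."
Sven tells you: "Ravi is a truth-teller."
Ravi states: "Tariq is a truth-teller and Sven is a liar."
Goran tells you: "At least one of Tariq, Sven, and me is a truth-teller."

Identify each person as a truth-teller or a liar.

Tariq: liar, Sven: liar, Ravi: liar, Goran: truth-teller

Consider Tariq. Suppose Tariq is a truth-teller.
Then no assignment of the remaining roles makes every statement match its speaker's type — contradiction.
So Tariq is a liar.
With that fixed, Ravi's statement is false, so Ravi is a liar.
With that fixed, Sven's statement is false, so Sven is a liar.
Consider Goran. Suppose Goran is a liar.
Then Tariq's statement comes out true, contradicting Tariq being a liar.
So Goran is a truth-teller.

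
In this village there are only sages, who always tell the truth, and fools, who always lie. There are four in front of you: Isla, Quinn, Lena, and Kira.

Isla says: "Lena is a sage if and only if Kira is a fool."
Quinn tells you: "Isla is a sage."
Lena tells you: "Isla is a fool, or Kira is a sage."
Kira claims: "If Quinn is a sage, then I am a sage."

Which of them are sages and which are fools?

Consider Isla. Suppose Isla is a sage.
Then no assignment of the remaining roles makes every statement match its speaker's type — contradiction.
So Isla is a fool.
With that fixed, Quinn's statement is false, so Quinn is a fool.
With that fixed, Lena's statement is true, so Lena is a sage.
With that fixed, Kira's statement is true, so Kira is a sage.

Isla: fool, Quinn: fool, Lena: sage, Kira: sage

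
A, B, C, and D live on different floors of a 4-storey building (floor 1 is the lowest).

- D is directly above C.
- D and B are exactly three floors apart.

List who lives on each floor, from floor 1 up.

From clue 1: C is in {1,2,3}.
From clues 1–2: B → floor 1, A → floor 2, C → floor 3, D → floor 4.

B, A, C, D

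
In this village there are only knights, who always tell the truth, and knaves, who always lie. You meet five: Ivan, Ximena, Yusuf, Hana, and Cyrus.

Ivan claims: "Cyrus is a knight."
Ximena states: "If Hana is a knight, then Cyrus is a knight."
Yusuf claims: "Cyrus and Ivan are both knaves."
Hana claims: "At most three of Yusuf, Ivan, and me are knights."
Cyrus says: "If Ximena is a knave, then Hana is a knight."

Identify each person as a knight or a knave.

Regardless of anyone's role, Hana's statement is true, so Hana is a knight.
With that fixed, Cyrus's statement is true, so Cyrus is a knight.
With that fixed, Ivan's statement is true, so Ivan is a knight.
With that fixed, Ximena's statement is true, so Ximena is a knight.
With that fixed, Yusuf's statement is false, so Yusuf is a knave.

Ivan: knight, Ximena: knight, Yusuf: knave, Hana: knight, Cyrus: knight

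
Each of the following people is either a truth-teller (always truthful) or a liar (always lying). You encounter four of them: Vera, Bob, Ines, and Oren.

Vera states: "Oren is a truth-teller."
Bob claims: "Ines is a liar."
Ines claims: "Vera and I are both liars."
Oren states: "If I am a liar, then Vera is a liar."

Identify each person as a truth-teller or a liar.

Consider Vera. Suppose Vera is a liar.
Then whichever role Ines has, Ines's statement has the wrong truth value — contradiction.
So Vera is a truth-teller.
With that fixed, Ines's statement is false, so Ines is a liar.
With that fixed, Bob's statement is true, so Bob is a truth-teller.
Consider Oren. Suppose Oren is a liar.
Then Vera's statement comes out false, contradicting Vera being a truth-teller.
So Oren is a truth-teller.

Vera: truth-teller, Bob: truth-teller, Ines: liar, Oren: truth-teller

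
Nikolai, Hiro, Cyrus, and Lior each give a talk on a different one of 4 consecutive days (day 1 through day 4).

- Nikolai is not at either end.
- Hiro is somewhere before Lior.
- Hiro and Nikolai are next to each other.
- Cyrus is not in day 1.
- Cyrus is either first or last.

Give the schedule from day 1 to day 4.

Hiro, Nikolai, Lior, Cyrus

From clue 1: Nikolai is in {2,3}.
From clues 1–4: Hiro → day 1, Nikolai → day 2.
From clues 1–5: Lior → day 3, Cyrus → day 4.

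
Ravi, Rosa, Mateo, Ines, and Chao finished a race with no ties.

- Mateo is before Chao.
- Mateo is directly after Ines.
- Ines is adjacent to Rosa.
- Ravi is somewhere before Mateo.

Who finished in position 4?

Mateo

With clues 1–2, Ines is ruled out for place 4.
With clues 1–3, Rosa is ruled out for place 4.
With clues 1–4, Chao and Ravi are ruled out for place 4.
So place 4 is Mateo.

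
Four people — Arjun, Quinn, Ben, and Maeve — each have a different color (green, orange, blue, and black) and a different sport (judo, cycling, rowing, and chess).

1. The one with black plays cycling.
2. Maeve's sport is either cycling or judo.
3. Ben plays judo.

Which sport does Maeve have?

cycling

With clues 1–2, chess and rowing are impossible for Maeve's sport.
With clues 1–3, judo is impossible for Maeve's sport.
That leaves cycling.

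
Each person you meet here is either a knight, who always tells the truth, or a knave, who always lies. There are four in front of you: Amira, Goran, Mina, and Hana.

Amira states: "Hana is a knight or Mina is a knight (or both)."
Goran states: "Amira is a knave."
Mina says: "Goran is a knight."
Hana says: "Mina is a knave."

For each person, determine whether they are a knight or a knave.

Consider Amira. Suppose Amira is a knave.
Then no assignment of the remaining roles makes every statement match its speaker's type — contradiction.
So Amira is a knight.
With that fixed, Goran's statement is false, so Goran is a knave.
With that fixed, Mina's statement is false, so Mina is a knave.
With that fixed, Hana's statement is true, so Hana is a knight.

Amira: knight, Goran: knave, Mina: knave, Hana: knight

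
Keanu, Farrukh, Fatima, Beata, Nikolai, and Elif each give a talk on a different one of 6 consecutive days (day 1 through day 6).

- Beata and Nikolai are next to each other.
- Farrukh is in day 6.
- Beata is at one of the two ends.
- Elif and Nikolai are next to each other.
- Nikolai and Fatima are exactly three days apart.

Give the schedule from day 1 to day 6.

Beata, Nikolai, Elif, Keanu, Fatima, Farrukh

From clues 1–2: Farrukh → day 6.
From clues 1–3: Beata → day 1, Nikolai → day 2.
From clues 1–4: Elif → day 3.
From clues 1–5: Keanu → day 4, Fatima → day 5.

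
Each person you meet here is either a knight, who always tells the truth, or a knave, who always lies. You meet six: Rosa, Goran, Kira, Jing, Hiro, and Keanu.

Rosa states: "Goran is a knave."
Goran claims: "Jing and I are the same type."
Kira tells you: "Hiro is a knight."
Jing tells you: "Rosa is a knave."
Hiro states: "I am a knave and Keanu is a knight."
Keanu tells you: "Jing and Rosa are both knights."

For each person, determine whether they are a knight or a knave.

Consider Rosa. Suppose Rosa is a knight.
Then no assignment of the remaining roles makes every statement match its speaker's type — contradiction.
So Rosa is a knave.
With that fixed, Jing's statement is true, so Jing is a knight.
With that fixed, Keanu's statement is false, so Keanu is a knave.
With that fixed, Hiro's statement is false, so Hiro is a knave.
With that fixed, Kira's statement is false, so Kira is a knave.
Consider Goran. Suppose Goran is a knave.
Then Rosa's statement comes out true, contradicting Rosa being a knave.
So Goran is a knight.

Rosa: knave, Goran: knight, Kira: knave, Jing: knight, Hiro: knave, Keanu: knave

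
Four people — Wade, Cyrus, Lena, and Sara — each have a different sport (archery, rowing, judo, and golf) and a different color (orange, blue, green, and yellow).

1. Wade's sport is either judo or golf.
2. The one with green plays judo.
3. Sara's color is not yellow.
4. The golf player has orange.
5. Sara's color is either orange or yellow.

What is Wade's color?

green

With clues 1–4, blue and yellow are impossible for Wade's color.
With clues 1–5, orange is impossible for Wade's color.
That leaves green.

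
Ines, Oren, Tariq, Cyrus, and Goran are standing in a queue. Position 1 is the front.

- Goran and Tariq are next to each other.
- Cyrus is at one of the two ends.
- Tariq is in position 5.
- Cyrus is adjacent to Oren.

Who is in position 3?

With clues 1–2, Cyrus is ruled out for position 3.
With clues 1–3, Goran and Tariq are ruled out for position 3.
With clues 1–4, Oren is ruled out for position 3.
So position 3 is Ines.

Ines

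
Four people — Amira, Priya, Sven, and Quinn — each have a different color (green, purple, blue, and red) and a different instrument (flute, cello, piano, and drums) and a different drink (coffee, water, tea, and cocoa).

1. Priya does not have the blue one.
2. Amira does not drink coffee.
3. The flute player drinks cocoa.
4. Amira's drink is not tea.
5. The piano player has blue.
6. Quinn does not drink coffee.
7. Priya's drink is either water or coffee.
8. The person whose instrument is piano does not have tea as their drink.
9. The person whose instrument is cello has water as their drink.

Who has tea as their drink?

Quinn

With clues 1–4, Amira is impossible for the one with drink tea.
With clues 1–7, Priya is impossible for the one with drink tea.
With clues 1–9, Sven is impossible for the one with drink tea.
That leaves Quinn.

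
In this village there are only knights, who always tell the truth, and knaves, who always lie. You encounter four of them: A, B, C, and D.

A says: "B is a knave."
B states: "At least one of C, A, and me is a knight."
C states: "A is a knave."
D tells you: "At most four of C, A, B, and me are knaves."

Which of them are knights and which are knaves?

A: knave, B: knight, C: knight, D: knight

Regardless of anyone's role, D's statement is true, so D is a knight.
Consider A. Suppose A is a knight.
Then no assignment of the remaining roles makes every statement match its speaker's type — contradiction.
So A is a knave.
With that fixed, C's statement is true, so C is a knight.
With that fixed, B's statement is true, so B is a knight.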